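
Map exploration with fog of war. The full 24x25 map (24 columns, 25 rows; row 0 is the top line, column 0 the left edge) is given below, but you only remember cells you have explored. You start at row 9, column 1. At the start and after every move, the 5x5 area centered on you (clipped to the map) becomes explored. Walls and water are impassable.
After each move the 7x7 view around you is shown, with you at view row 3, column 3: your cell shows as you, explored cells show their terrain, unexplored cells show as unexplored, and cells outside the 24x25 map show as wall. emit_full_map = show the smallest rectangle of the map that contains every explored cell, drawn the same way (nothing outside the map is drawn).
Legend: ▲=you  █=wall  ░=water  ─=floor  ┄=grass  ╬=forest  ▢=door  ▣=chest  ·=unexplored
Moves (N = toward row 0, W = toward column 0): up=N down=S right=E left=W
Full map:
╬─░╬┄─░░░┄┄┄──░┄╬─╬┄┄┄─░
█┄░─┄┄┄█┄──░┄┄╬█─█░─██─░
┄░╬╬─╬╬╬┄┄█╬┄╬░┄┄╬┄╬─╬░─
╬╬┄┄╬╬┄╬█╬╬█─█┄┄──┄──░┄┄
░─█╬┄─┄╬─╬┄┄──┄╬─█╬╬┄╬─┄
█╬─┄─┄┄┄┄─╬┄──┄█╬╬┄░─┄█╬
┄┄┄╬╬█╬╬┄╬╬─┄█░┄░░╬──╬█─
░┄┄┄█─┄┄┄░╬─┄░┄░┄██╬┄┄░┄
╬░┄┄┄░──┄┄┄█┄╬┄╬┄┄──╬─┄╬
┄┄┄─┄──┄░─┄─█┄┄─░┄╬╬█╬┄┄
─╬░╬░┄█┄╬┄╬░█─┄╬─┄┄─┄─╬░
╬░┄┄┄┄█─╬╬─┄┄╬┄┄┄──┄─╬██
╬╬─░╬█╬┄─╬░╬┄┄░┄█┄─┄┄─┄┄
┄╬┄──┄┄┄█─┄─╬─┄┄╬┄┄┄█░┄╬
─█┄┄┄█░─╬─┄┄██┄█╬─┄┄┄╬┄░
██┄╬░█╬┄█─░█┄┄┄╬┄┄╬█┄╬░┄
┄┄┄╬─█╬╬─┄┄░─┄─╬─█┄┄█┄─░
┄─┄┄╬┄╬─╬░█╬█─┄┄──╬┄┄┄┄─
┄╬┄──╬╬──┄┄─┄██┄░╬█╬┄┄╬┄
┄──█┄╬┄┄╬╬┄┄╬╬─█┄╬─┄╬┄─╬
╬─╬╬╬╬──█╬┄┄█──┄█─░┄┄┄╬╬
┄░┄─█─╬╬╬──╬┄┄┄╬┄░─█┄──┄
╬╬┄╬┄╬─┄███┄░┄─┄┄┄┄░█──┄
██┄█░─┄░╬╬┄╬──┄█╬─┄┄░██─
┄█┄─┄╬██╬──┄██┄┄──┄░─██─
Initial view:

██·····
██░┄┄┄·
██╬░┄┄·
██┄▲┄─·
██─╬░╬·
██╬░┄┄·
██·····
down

██░┄┄┄·
██╬░┄┄·
██┄┄┄─·
██─▲░╬·
██╬░┄┄·
██╬╬─░·
██·····

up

██·····
██░┄┄┄·
██╬░┄┄·
██┄▲┄─·
██─╬░╬·
██╬░┄┄·
██╬╬─░·

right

█······
█░┄┄┄█·
█╬░┄┄┄·
█┄┄▲─┄·
█─╬░╬░·
█╬░┄┄┄·
█╬╬─░··

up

█······
█┄┄┄╬╬·
█░┄┄┄█·
█╬░▲┄┄·
█┄┄┄─┄·
█─╬░╬░·
█╬░┄┄┄·

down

█┄┄┄╬╬·
█░┄┄┄█·
█╬░┄┄┄·
█┄┄▲─┄·
█─╬░╬░·
█╬░┄┄┄·
█╬╬─░··

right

┄┄┄╬╬··
░┄┄┄█─·
╬░┄┄┄░·
┄┄┄▲┄─·
─╬░╬░┄·
╬░┄┄┄┄·
╬╬─░···

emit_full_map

┄┄┄╬╬·
░┄┄┄█─
╬░┄┄┄░
┄┄┄▲┄─
─╬░╬░┄
╬░┄┄┄┄
╬╬─░··

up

·······
┄┄┄╬╬█·
░┄┄┄█─·
╬░┄▲┄░·
┄┄┄─┄─·
─╬░╬░┄·
╬░┄┄┄┄·

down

┄┄┄╬╬█·
░┄┄┄█─·
╬░┄┄┄░·
┄┄┄▲┄─·
─╬░╬░┄·
╬░┄┄┄┄·
╬╬─░···

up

·······
┄┄┄╬╬█·
░┄┄┄█─·
╬░┄▲┄░·
┄┄┄─┄─·
─╬░╬░┄·
╬░┄┄┄┄·

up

·······
·╬─┄─┄·
┄┄┄╬╬█·
░┄┄▲█─·
╬░┄┄┄░·
┄┄┄─┄─·
─╬░╬░┄·

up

·······
·─█╬┄─·
·╬─┄─┄·
┄┄┄▲╬█·
░┄┄┄█─·
╬░┄┄┄░·
┄┄┄─┄─·

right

·······
─█╬┄─┄·
╬─┄─┄┄·
┄┄╬▲█╬·
┄┄┄█─┄·
░┄┄┄░─·
┄┄─┄─··

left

·······
·─█╬┄─┄
·╬─┄─┄┄
┄┄┄▲╬█╬
░┄┄┄█─┄
╬░┄┄┄░─
┄┄┄─┄─·

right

·······
─█╬┄─┄·
╬─┄─┄┄·
┄┄╬▲█╬·
┄┄┄█─┄·
░┄┄┄░─·
┄┄─┄─··

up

·······
·┄┄╬╬┄·
─█╬┄─┄·
╬─┄▲┄┄·
┄┄╬╬█╬·
┄┄┄█─┄·
░┄┄┄░─·

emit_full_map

··┄┄╬╬┄
·─█╬┄─┄
·╬─┄▲┄┄
┄┄┄╬╬█╬
░┄┄┄█─┄
╬░┄┄┄░─
┄┄┄─┄─·
─╬░╬░┄·
╬░┄┄┄┄·
╬╬─░···

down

·┄┄╬╬┄·
─█╬┄─┄·
╬─┄─┄┄·
┄┄╬▲█╬·
┄┄┄█─┄·
░┄┄┄░─·
┄┄─┄─··

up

·······
·┄┄╬╬┄·
─█╬┄─┄·
╬─┄▲┄┄·
┄┄╬╬█╬·
┄┄┄█─┄·
░┄┄┄░─·

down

·┄┄╬╬┄·
─█╬┄─┄·
╬─┄─┄┄·
┄┄╬▲█╬·
┄┄┄█─┄·
░┄┄┄░─·
┄┄─┄─··


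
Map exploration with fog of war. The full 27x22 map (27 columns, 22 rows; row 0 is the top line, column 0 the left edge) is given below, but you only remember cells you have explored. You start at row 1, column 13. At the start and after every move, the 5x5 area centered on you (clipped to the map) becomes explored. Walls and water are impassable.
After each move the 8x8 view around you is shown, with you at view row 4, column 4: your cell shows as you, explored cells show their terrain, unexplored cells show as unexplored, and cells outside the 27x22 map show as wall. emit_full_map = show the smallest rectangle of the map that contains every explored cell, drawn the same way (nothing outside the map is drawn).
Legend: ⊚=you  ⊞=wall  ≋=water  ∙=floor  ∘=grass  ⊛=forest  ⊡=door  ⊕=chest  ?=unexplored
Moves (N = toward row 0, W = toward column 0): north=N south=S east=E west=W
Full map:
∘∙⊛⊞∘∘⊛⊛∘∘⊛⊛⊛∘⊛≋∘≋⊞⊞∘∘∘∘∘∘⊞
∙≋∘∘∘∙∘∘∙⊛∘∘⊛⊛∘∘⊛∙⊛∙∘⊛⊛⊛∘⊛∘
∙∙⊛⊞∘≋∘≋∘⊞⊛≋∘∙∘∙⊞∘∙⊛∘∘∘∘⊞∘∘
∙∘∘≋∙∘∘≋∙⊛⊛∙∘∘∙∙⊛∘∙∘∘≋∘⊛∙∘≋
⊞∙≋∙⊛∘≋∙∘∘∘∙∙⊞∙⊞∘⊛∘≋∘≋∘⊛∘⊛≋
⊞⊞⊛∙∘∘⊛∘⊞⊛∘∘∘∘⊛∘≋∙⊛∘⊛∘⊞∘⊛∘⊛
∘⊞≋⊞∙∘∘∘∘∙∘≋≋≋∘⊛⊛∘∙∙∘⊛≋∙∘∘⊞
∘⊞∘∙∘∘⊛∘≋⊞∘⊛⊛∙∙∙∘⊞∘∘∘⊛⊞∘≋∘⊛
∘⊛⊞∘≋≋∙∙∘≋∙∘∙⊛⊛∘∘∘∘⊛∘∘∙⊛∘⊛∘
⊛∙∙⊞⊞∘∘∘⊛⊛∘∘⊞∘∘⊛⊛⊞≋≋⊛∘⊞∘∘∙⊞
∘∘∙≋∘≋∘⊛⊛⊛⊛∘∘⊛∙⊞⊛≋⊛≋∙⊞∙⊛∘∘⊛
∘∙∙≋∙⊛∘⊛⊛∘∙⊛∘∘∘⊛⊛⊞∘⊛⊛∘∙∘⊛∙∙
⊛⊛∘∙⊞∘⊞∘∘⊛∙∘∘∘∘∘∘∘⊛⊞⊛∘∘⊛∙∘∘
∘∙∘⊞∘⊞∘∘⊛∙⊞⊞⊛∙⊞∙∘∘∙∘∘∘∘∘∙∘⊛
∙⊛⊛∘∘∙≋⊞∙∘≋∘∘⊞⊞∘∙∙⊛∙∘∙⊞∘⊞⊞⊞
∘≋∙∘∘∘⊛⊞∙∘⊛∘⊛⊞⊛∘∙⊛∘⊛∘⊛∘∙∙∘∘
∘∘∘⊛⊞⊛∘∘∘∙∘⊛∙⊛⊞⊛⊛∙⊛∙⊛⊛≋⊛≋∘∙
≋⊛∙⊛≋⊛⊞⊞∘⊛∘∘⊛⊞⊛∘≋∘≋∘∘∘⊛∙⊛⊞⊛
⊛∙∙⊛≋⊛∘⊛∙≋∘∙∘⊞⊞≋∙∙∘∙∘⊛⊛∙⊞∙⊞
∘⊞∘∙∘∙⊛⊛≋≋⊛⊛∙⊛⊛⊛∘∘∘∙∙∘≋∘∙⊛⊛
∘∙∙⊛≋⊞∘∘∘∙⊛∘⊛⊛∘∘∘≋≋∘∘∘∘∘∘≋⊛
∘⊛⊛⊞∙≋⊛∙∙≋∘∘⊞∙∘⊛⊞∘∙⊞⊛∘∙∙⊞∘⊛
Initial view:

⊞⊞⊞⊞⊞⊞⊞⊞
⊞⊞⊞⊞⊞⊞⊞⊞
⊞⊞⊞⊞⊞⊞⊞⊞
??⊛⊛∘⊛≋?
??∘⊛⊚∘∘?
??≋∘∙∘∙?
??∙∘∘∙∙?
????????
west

⊞⊞⊞⊞⊞⊞⊞⊞
⊞⊞⊞⊞⊞⊞⊞⊞
⊞⊞⊞⊞⊞⊞⊞⊞
??⊛⊛⊛∘⊛≋
??∘∘⊚⊛∘∘
??⊛≋∘∙∘∙
??⊛∙∘∘∙∙
????????

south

⊞⊞⊞⊞⊞⊞⊞⊞
⊞⊞⊞⊞⊞⊞⊞⊞
??⊛⊛⊛∘⊛≋
??∘∘⊛⊛∘∘
??⊛≋⊚∙∘∙
??⊛∙∘∘∙∙
??∘∙∙⊞∙?
????????

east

⊞⊞⊞⊞⊞⊞⊞⊞
⊞⊞⊞⊞⊞⊞⊞⊞
?⊛⊛⊛∘⊛≋?
?∘∘⊛⊛∘∘?
?⊛≋∘⊚∘∙?
?⊛∙∘∘∙∙?
?∘∙∙⊞∙⊞?
????????

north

⊞⊞⊞⊞⊞⊞⊞⊞
⊞⊞⊞⊞⊞⊞⊞⊞
⊞⊞⊞⊞⊞⊞⊞⊞
?⊛⊛⊛∘⊛≋?
?∘∘⊛⊚∘∘?
?⊛≋∘∙∘∙?
?⊛∙∘∘∙∙?
?∘∙∙⊞∙⊞?

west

⊞⊞⊞⊞⊞⊞⊞⊞
⊞⊞⊞⊞⊞⊞⊞⊞
⊞⊞⊞⊞⊞⊞⊞⊞
??⊛⊛⊛∘⊛≋
??∘∘⊚⊛∘∘
??⊛≋∘∙∘∙
??⊛∙∘∘∙∙
??∘∙∙⊞∙⊞

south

⊞⊞⊞⊞⊞⊞⊞⊞
⊞⊞⊞⊞⊞⊞⊞⊞
??⊛⊛⊛∘⊛≋
??∘∘⊛⊛∘∘
??⊛≋⊚∙∘∙
??⊛∙∘∘∙∙
??∘∙∙⊞∙⊞
????????

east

⊞⊞⊞⊞⊞⊞⊞⊞
⊞⊞⊞⊞⊞⊞⊞⊞
?⊛⊛⊛∘⊛≋?
?∘∘⊛⊛∘∘?
?⊛≋∘⊚∘∙?
?⊛∙∘∘∙∙?
?∘∙∙⊞∙⊞?
????????

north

⊞⊞⊞⊞⊞⊞⊞⊞
⊞⊞⊞⊞⊞⊞⊞⊞
⊞⊞⊞⊞⊞⊞⊞⊞
?⊛⊛⊛∘⊛≋?
?∘∘⊛⊚∘∘?
?⊛≋∘∙∘∙?
?⊛∙∘∘∙∙?
?∘∙∙⊞∙⊞?

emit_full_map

⊛⊛⊛∘⊛≋
∘∘⊛⊚∘∘
⊛≋∘∙∘∙
⊛∙∘∘∙∙
∘∙∙⊞∙⊞

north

⊞⊞⊞⊞⊞⊞⊞⊞
⊞⊞⊞⊞⊞⊞⊞⊞
⊞⊞⊞⊞⊞⊞⊞⊞
⊞⊞⊞⊞⊞⊞⊞⊞
?⊛⊛⊛⊚⊛≋?
?∘∘⊛⊛∘∘?
?⊛≋∘∙∘∙?
?⊛∙∘∘∙∙?

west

⊞⊞⊞⊞⊞⊞⊞⊞
⊞⊞⊞⊞⊞⊞⊞⊞
⊞⊞⊞⊞⊞⊞⊞⊞
⊞⊞⊞⊞⊞⊞⊞⊞
??⊛⊛⊚∘⊛≋
??∘∘⊛⊛∘∘
??⊛≋∘∙∘∙
??⊛∙∘∘∙∙

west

⊞⊞⊞⊞⊞⊞⊞⊞
⊞⊞⊞⊞⊞⊞⊞⊞
⊞⊞⊞⊞⊞⊞⊞⊞
⊞⊞⊞⊞⊞⊞⊞⊞
??∘⊛⊚⊛∘⊛
??⊛∘∘⊛⊛∘
??⊞⊛≋∘∙∘
???⊛∙∘∘∙

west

⊞⊞⊞⊞⊞⊞⊞⊞
⊞⊞⊞⊞⊞⊞⊞⊞
⊞⊞⊞⊞⊞⊞⊞⊞
⊞⊞⊞⊞⊞⊞⊞⊞
??∘∘⊚⊛⊛∘
??∙⊛∘∘⊛⊛
??∘⊞⊛≋∘∙
????⊛∙∘∘

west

⊞⊞⊞⊞⊞⊞⊞⊞
⊞⊞⊞⊞⊞⊞⊞⊞
⊞⊞⊞⊞⊞⊞⊞⊞
⊞⊞⊞⊞⊞⊞⊞⊞
??⊛∘⊚⊛⊛⊛
??∘∙⊛∘∘⊛
??≋∘⊞⊛≋∘
?????⊛∙∘

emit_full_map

⊛∘⊚⊛⊛⊛∘⊛≋
∘∙⊛∘∘⊛⊛∘∘
≋∘⊞⊛≋∘∙∘∙
???⊛∙∘∘∙∙
???∘∙∙⊞∙⊞

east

⊞⊞⊞⊞⊞⊞⊞⊞
⊞⊞⊞⊞⊞⊞⊞⊞
⊞⊞⊞⊞⊞⊞⊞⊞
⊞⊞⊞⊞⊞⊞⊞⊞
?⊛∘∘⊚⊛⊛∘
?∘∙⊛∘∘⊛⊛
?≋∘⊞⊛≋∘∙
????⊛∙∘∘

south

⊞⊞⊞⊞⊞⊞⊞⊞
⊞⊞⊞⊞⊞⊞⊞⊞
⊞⊞⊞⊞⊞⊞⊞⊞
?⊛∘∘⊛⊛⊛∘
?∘∙⊛⊚∘⊛⊛
?≋∘⊞⊛≋∘∙
??∙⊛⊛∙∘∘
????∘∙∙⊞

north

⊞⊞⊞⊞⊞⊞⊞⊞
⊞⊞⊞⊞⊞⊞⊞⊞
⊞⊞⊞⊞⊞⊞⊞⊞
⊞⊞⊞⊞⊞⊞⊞⊞
?⊛∘∘⊚⊛⊛∘
?∘∙⊛∘∘⊛⊛
?≋∘⊞⊛≋∘∙
??∙⊛⊛∙∘∘

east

⊞⊞⊞⊞⊞⊞⊞⊞
⊞⊞⊞⊞⊞⊞⊞⊞
⊞⊞⊞⊞⊞⊞⊞⊞
⊞⊞⊞⊞⊞⊞⊞⊞
⊛∘∘⊛⊚⊛∘⊛
∘∙⊛∘∘⊛⊛∘
≋∘⊞⊛≋∘∙∘
?∙⊛⊛∙∘∘∙

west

⊞⊞⊞⊞⊞⊞⊞⊞
⊞⊞⊞⊞⊞⊞⊞⊞
⊞⊞⊞⊞⊞⊞⊞⊞
⊞⊞⊞⊞⊞⊞⊞⊞
?⊛∘∘⊚⊛⊛∘
?∘∙⊛∘∘⊛⊛
?≋∘⊞⊛≋∘∙
??∙⊛⊛∙∘∘

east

⊞⊞⊞⊞⊞⊞⊞⊞
⊞⊞⊞⊞⊞⊞⊞⊞
⊞⊞⊞⊞⊞⊞⊞⊞
⊞⊞⊞⊞⊞⊞⊞⊞
⊛∘∘⊛⊚⊛∘⊛
∘∙⊛∘∘⊛⊛∘
≋∘⊞⊛≋∘∙∘
?∙⊛⊛∙∘∘∙


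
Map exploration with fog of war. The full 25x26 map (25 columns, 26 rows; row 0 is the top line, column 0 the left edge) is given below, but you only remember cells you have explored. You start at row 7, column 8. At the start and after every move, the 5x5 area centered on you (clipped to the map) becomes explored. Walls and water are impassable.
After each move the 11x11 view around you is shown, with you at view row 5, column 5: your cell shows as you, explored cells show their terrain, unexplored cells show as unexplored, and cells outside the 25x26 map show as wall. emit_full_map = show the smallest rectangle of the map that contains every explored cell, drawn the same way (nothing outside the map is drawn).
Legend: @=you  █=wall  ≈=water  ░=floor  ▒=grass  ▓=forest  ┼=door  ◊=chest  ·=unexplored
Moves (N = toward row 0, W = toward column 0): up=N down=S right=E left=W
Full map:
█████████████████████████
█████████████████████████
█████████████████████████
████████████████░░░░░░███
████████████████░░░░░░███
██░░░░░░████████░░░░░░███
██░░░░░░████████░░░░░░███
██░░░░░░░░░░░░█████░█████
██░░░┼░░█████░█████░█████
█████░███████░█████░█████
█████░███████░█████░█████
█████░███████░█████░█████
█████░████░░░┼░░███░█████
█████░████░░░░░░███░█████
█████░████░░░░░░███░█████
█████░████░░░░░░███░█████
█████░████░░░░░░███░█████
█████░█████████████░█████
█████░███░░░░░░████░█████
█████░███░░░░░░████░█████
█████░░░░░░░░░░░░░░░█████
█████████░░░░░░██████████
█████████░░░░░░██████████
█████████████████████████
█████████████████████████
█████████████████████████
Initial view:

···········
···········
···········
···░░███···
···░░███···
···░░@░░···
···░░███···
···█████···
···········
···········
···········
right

···········
···········
···········
··░░████···
··░░████···
··░░░@░░···
··░░████···
··██████···
···········
···········
···········

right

···········
···········
···········
·░░█████···
·░░█████···
·░░░░@░░···
·░░█████···
·███████···
···········
···········
···········

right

···········
···········
···········
░░██████···
░░██████···
░░░░░@░░···
░░█████░···
███████░···
···········
···········
···········

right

···········
···········
···········
░███████···
░███████···
░░░░░@░█···
░█████░█···
██████░█···
···········
···········
···········

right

···········
···········
···········
████████···
████████···
░░░░░@██···
█████░██···
█████░██···
···········
···········
···········

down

···········
···········
████████···
████████···
░░░░░░██···
█████@██···
█████░██···
···██░██···
···········
···········
···········

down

···········
████████···
████████···
░░░░░░██···
█████░██···
█████@██···
···██░██···
···██░██···
···········
···········
···········

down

████████···
████████···
░░░░░░██···
█████░██···
█████░██···
···██@██···
···██░██···
···░░┼░░···
···········
···········
···········

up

···········
████████···
████████···
░░░░░░██···
█████░██···
█████@██···
···██░██···
···██░██···
···░░┼░░···
···········
···········

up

···········
···········
████████···
████████···
░░░░░░██···
█████@██···
█████░██···
···██░██···
···██░██···
···░░┼░░···
···········

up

···········
···········
···········
████████···
████████···
░░░░░@██···
█████░██···
█████░██···
···██░██···
···██░██···
···░░┼░░···

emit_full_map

░░████████
░░████████
░░░░░░░@██
░░█████░██
███████░██
·····██░██
·····██░██
·····░░┼░░

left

···········
···········
···········
░████████··
░████████··
░░░░░@░██··
░█████░██··
██████░██··
····██░██··
····██░██··
····░░┼░░··

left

···········
···········
···········
░░████████·
░░████████·
░░░░░@░░██·
░░█████░██·
███████░██·
·····██░██·
·····██░██·
·····░░┼░░·

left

···········
···········
···········
·░░████████
·░░████████
·░░░░@░░░██
·░░█████░██
·███████░██
······██░██
······██░██
······░░┼░░

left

···········
···········
···········
··░░███████
··░░███████
··░░░@░░░░█
··░░█████░█
··███████░█
·······██░█
·······██░█
·······░░┼░

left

···········
···········
···········
···░░██████
···░░██████
···░░@░░░░░
···░░█████░
···███████░
········██░
········██░
········░░┼

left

···········
···········
···········
···░░░█████
···░░░█████
···░░@░░░░░
···┼░░█████
···░███████
·········██
·········██
·········░░

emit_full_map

░░░████████
░░░████████
░░@░░░░░░██
┼░░█████░██
░███████░██
······██░██
······██░██
······░░┼░░

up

···········
···········
···········
···█████···
···░░░█████
···░░@█████
···░░░░░░░░
···┼░░█████
···░███████
·········██
·········██

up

···········
···········
···········
···█████···
···█████···
···░░@█████
···░░░█████
···░░░░░░░░
···┼░░█████
···░███████
·········██

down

···········
···········
···█████···
···█████···
···░░░█████
···░░@█████
···░░░░░░░░
···┼░░█████
···░███████
·········██
·········██

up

···········
···········
···········
···█████···
···█████···
···░░@█████
···░░░█████
···░░░░░░░░
···┼░░█████
···░███████
·········██

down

···········
···········
···█████···
···█████···
···░░░█████
···░░@█████
···░░░░░░░░
···┼░░█████
···░███████
·········██
·········██

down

···········
···█████···
···█████···
···░░░█████
···░░░█████
···░░@░░░░░
···┼░░█████
···░███████
·········██
·········██
·········░░

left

···········
····█████··
····█████··
···░░░░████
···░░░░████
···░░@░░░░░
···░┼░░████
···█░██████
··········█
··········█
··········░

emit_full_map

·█████······
·█████······
░░░░████████
░░░░████████
░░@░░░░░░░██
░┼░░█████░██
█░███████░██
·······██░██
·······██░██
·······░░┼░░

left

···········
·····█████·
·····█████·
···░░░░░███
···░░░░░███
···░░@░░░░░
···░░┼░░███
···██░█████
···········
···········
···········

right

···········
····█████··
····█████··
··░░░░░████
··░░░░░████
··░░░@░░░░░
··░░┼░░████
··██░██████
··········█
··········█
··········░

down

····█████··
····█████··
··░░░░░████
··░░░░░████
··░░░░░░░░░
··░░┼@░████
··██░██████
···█░███··█
··········█
··········░
···········

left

·····█████·
·····█████·
···░░░░░███
···░░░░░███
···░░░░░░░░
···░░@░░███
···██░█████
···██░███··
···········
···········
···········

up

···········
·····█████·
·····█████·
···░░░░░███
···░░░░░███
···░░@░░░░░
···░░┼░░███
···██░█████
···██░███··
···········
···········

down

·····█████·
·····█████·
···░░░░░███
···░░░░░███
···░░░░░░░░
···░░@░░███
···██░█████
···██░███··
···········
···········
···········

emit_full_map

··█████······
··█████······
░░░░░████████
░░░░░████████
░░░░░░░░░░░██
░░@░░█████░██
██░███████░██
██░███··██░██
········██░██
········░░┼░░


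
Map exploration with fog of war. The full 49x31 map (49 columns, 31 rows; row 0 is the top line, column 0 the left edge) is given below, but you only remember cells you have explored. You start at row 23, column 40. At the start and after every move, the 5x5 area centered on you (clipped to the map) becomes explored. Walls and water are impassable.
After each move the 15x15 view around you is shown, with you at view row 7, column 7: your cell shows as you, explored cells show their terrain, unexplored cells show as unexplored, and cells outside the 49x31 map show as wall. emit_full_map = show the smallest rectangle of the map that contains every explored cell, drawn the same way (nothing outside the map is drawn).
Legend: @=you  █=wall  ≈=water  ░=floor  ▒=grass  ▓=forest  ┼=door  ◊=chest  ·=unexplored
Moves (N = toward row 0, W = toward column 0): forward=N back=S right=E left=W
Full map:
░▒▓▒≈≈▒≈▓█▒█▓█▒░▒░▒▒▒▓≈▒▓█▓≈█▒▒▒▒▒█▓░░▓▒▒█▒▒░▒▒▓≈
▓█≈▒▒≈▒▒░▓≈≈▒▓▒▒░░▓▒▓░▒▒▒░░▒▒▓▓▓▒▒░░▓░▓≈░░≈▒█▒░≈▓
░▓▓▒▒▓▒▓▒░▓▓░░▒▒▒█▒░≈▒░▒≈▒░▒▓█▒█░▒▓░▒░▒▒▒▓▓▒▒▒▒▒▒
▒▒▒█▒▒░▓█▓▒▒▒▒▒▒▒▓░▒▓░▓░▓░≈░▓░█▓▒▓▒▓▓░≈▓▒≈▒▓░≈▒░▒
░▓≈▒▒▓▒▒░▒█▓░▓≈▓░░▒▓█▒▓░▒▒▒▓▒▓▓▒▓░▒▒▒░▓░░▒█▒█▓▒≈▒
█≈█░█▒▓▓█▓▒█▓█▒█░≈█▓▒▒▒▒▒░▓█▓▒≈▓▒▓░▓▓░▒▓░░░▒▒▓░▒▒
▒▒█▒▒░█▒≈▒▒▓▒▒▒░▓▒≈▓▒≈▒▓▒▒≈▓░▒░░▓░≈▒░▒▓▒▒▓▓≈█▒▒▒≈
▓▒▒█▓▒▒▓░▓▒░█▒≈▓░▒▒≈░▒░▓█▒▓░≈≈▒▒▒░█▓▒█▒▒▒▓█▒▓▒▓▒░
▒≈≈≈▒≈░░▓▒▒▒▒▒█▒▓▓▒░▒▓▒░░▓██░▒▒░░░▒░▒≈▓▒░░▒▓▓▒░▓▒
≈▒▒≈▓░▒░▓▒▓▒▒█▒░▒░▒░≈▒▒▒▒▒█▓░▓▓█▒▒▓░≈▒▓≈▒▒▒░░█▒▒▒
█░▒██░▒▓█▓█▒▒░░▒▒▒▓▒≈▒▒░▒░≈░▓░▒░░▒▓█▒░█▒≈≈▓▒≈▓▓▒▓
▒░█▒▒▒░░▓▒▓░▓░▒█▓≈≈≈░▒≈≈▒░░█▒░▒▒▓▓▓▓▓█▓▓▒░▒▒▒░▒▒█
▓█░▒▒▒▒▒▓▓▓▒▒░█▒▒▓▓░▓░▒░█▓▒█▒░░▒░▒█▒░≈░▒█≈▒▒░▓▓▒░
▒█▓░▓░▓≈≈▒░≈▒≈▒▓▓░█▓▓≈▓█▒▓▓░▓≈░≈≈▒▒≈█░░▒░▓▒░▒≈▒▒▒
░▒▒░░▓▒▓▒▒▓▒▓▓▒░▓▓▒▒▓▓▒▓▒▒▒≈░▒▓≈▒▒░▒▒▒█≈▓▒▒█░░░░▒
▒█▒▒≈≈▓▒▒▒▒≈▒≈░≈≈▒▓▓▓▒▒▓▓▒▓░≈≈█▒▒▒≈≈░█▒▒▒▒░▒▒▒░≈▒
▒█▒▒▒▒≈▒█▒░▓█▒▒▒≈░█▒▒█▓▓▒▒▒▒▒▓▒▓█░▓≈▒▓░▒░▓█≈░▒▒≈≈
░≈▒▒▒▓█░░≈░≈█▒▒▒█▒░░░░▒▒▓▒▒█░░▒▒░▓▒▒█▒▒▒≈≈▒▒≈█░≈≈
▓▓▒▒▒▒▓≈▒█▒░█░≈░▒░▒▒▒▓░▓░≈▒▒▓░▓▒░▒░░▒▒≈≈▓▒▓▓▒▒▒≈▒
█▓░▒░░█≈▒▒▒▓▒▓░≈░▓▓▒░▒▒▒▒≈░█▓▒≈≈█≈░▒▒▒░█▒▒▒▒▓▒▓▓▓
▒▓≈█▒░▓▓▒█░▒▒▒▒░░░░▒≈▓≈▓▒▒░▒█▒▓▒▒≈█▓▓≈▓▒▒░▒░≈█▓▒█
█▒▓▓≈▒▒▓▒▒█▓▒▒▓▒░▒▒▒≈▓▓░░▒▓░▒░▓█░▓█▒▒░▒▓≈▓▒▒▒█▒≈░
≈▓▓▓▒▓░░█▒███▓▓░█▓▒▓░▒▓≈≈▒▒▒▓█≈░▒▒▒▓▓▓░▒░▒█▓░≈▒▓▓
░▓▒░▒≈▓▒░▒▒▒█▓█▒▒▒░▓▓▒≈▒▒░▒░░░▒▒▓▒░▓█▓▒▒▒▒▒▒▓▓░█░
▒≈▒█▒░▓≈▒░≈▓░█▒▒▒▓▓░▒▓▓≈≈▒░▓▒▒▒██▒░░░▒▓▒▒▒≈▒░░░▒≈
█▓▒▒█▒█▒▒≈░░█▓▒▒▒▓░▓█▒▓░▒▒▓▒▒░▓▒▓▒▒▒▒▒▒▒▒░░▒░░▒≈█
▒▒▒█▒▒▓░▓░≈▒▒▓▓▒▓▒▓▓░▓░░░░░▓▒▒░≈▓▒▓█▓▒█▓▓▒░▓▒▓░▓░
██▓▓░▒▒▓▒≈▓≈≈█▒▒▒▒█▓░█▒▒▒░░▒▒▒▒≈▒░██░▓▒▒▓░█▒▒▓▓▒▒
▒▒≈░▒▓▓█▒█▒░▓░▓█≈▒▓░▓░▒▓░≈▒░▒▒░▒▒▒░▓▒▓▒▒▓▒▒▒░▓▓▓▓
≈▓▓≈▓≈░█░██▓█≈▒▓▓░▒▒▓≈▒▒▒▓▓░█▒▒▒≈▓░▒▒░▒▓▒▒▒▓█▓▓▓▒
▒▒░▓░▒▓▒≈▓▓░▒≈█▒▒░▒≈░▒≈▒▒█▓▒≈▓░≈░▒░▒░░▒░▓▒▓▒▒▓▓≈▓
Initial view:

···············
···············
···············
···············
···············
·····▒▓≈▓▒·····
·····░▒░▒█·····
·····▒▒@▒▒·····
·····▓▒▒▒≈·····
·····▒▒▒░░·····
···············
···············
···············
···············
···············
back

···············
···············
···············
···············
·····▒▓≈▓▒·····
·····░▒░▒█·····
·····▒▒▒▒▒·····
·····▓▒@▒≈·····
·····▒▒▒░░·····
·····█▓▓▒░·····
···············
···············
···············
···············
███████████████

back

···············
···············
···············
·····▒▓≈▓▒·····
·····░▒░▒█·····
·····▒▒▒▒▒·····
·····▓▒▒▒≈·····
·····▒▒@░░·····
·····█▓▓▒░·····
·····▒▒▓░█·····
···············
···············
···············
███████████████
███████████████

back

···············
···············
·····▒▓≈▓▒·····
·····░▒░▒█·····
·····▒▒▒▒▒·····
·····▓▒▒▒≈·····
·····▒▒▒░░·····
·····█▓@▒░·····
·····▒▒▓░█·····
·····▒▒▓▒▒·····
···············
···············
███████████████
███████████████
███████████████

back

···············
·····▒▓≈▓▒·····
·····░▒░▒█·····
·····▒▒▒▒▒·····
·····▓▒▒▒≈·····
·····▒▒▒░░·····
·····█▓▓▒░·····
·····▒▒@░█·····
·····▒▒▓▒▒·····
·····▒▓▒▒▒·····
···············
███████████████
███████████████
███████████████
███████████████

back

·····▒▓≈▓▒·····
·····░▒░▒█·····
·····▒▒▒▒▒·····
·····▓▒▒▒≈·····
·····▒▒▒░░·····
·····█▓▓▒░·····
·····▒▒▓░█·····
·····▒▒@▒▒·····
·····▒▓▒▒▒·····
·····▒░▓▒▓·····
███████████████
███████████████
███████████████
███████████████
███████████████

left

······▒▓≈▓▒····
······░▒░▒█····
······▒▒▒▒▒····
······▓▒▒▒≈····
······▒▒▒░░····
·····▒█▓▓▒░····
·····▓▒▒▓░█····
·····▓▒@▓▒▒····
·····░▒▓▒▒▒····
·····░▒░▓▒▓····
███████████████
███████████████
███████████████
███████████████
███████████████

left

·······▒▓≈▓▒···
·······░▒░▒█···
·······▒▒▒▒▒···
·······▓▒▒▒≈···
·······▒▒▒░░···
·····▓▒█▓▓▒░···
·····░▓▒▒▓░█···
·····▒▓@▒▓▒▒···
·····▒░▒▓▒▒▒···
·····░░▒░▓▒▓···
███████████████
███████████████
███████████████
███████████████
███████████████

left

········▒▓≈▓▒··
········░▒░▒█··
········▒▒▒▒▒··
········▓▒▒▒≈··
········▒▒▒░░··
·····█▓▒█▓▓▒░··
·····█░▓▒▒▓░█··
·····▓▒@▒▒▓▒▒··
·····▒▒░▒▓▒▒▒··
·····▒░░▒░▓▒▓··
███████████████
███████████████
███████████████
███████████████
███████████████

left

·········▒▓≈▓▒·
·········░▒░▒█·
·········▒▒▒▒▒·
·········▓▒▒▒≈·
·········▒▒▒░░·
·····▓█▓▒█▓▓▒░·
·····██░▓▒▒▓░█·
·····░▓@▓▒▒▓▒▒·
·····░▒▒░▒▓▒▒▒·
·····░▒░░▒░▓▒▓·
███████████████
███████████████
███████████████
███████████████
███████████████

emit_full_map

····▒▓≈▓▒
····░▒░▒█
····▒▒▒▒▒
····▓▒▒▒≈
····▒▒▒░░
▓█▓▒█▓▓▒░
██░▓▒▒▓░█
░▓@▓▒▒▓▒▒
░▒▒░▒▓▒▒▒
░▒░░▒░▓▒▓

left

··········▒▓≈▓▒
··········░▒░▒█
··········▒▒▒▒▒
··········▓▒▒▒≈
··········▒▒▒░░
·····▒▓█▓▒█▓▓▒░
·····░██░▓▒▒▓░█
·····▒░@▒▓▒▒▓▒▒
·····▓░▒▒░▒▓▒▒▒
·····▒░▒░░▒░▓▒▓
███████████████
███████████████
███████████████
███████████████
███████████████

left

···········▒▓≈▓
···········░▒░▒
···········▒▒▒▒
···········▓▒▒▒
···········▒▒▒░
·····▓▒▓█▓▒█▓▓▒
·····▒░██░▓▒▒▓░
·····▒▒@▓▒▓▒▒▓▒
·····≈▓░▒▒░▒▓▒▒
·····░▒░▒░░▒░▓▒
███████████████
███████████████
███████████████
███████████████
███████████████

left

············▒▓≈
············░▒░
············▒▒▒
············▓▒▒
············▒▒▒
·····≈▓▒▓█▓▒█▓▓
·····≈▒░██░▓▒▒▓
·····▒▒@░▓▒▓▒▒▓
·····▒≈▓░▒▒░▒▓▒
·····≈░▒░▒░░▒░▓
███████████████
███████████████
███████████████
███████████████
███████████████

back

············░▒░
············▒▒▒
············▓▒▒
············▒▒▒
·····≈▓▒▓█▓▒█▓▓
·····≈▒░██░▓▒▒▓
·····▒▒▒░▓▒▓▒▒▓
·····▒≈@░▒▒░▒▓▒
·····≈░▒░▒░░▒░▓
███████████████
███████████████
███████████████
███████████████
███████████████
███████████████

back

············▒▒▒
············▓▒▒
············▒▒▒
·····≈▓▒▓█▓▒█▓▓
·····≈▒░██░▓▒▒▓
·····▒▒▒░▓▒▓▒▒▓
·····▒≈▓░▒▒░▒▓▒
·····≈░@░▒░░▒░▓
███████████████
███████████████
███████████████
███████████████
███████████████
███████████████
███████████████

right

···········▒▒▒▒
···········▓▒▒▒
···········▒▒▒░
····≈▓▒▓█▓▒█▓▓▒
····≈▒░██░▓▒▒▓░
····▒▒▒░▓▒▓▒▒▓▒
····▒≈▓░▒▒░▒▓▒▒
····≈░▒@▒░░▒░▓▒
███████████████
███████████████
███████████████
███████████████
███████████████
███████████████
███████████████

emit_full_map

·······▒▓≈▓▒
·······░▒░▒█
·······▒▒▒▒▒
·······▓▒▒▒≈
·······▒▒▒░░
≈▓▒▓█▓▒█▓▓▒░
≈▒░██░▓▒▒▓░█
▒▒▒░▓▒▓▒▒▓▒▒
▒≈▓░▒▒░▒▓▒▒▒
≈░▒@▒░░▒░▓▒▓
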